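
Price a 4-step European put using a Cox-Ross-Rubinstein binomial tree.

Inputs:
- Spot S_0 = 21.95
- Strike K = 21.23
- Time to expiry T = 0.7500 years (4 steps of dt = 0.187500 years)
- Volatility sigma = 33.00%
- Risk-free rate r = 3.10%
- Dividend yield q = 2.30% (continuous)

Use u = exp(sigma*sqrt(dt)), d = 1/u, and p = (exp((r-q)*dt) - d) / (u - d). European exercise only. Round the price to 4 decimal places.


Answer: Price = V(0,0) = 1.9805

Derivation:
dt = T/N = 0.187500
u = exp(sigma*sqrt(dt)) = 1.153608; d = 1/u = 0.866846
p = (exp((r-q)*dt) - d) / (u - d) = 0.469572
Discount per step: exp(-r*dt) = 0.994204
Stock lattice S(k, i) with i counting down-moves:
  k=0: S(0,0) = 21.9500
  k=1: S(1,0) = 25.3217; S(1,1) = 19.0273
  k=2: S(2,0) = 29.2113; S(2,1) = 21.9500; S(2,2) = 16.4937
  k=3: S(3,0) = 33.6984; S(3,1) = 25.3217; S(3,2) = 19.0273; S(3,3) = 14.2975
  k=4: S(4,0) = 38.8747; S(4,1) = 29.2113; S(4,2) = 21.9500; S(4,3) = 16.4937; S(4,4) = 12.3937
Terminal payoffs V(N, i) = max(K - S_T, 0):
  V(4,0) = 0.000000; V(4,1) = 0.000000; V(4,2) = 0.000000; V(4,3) = 4.736296; V(4,4) = 8.836274
Backward induction: V(k, i) = exp(-r*dt) * [p * V(k+1, i) + (1-p) * V(k+1, i+1)].
  V(3,0) = exp(-r*dt) * [p*0.000000 + (1-p)*0.000000] = 0.000000
  V(3,1) = exp(-r*dt) * [p*0.000000 + (1-p)*0.000000] = 0.000000
  V(3,2) = exp(-r*dt) * [p*0.000000 + (1-p)*4.736296] = 2.497704
  V(3,3) = exp(-r*dt) * [p*4.736296 + (1-p)*8.836274] = 6.870986
  V(2,0) = exp(-r*dt) * [p*0.000000 + (1-p)*0.000000] = 0.000000
  V(2,1) = exp(-r*dt) * [p*0.000000 + (1-p)*2.497704] = 1.317174
  V(2,2) = exp(-r*dt) * [p*2.497704 + (1-p)*6.870986] = 4.789496
  V(1,0) = exp(-r*dt) * [p*0.000000 + (1-p)*1.317174] = 0.694617
  V(1,1) = exp(-r*dt) * [p*1.317174 + (1-p)*4.789496] = 3.140683
  V(0,0) = exp(-r*dt) * [p*0.694617 + (1-p)*3.140683] = 1.980534


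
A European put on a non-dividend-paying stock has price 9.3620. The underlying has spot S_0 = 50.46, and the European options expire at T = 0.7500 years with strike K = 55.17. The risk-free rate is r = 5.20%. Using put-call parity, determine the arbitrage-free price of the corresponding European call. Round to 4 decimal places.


Put-call parity: C - P = S_0 * exp(-qT) - K * exp(-rT).
S_0 * exp(-qT) = 50.4600 * 1.00000000 = 50.46000000
K * exp(-rT) = 55.1700 * 0.96175071 = 53.05978662
C = P + S*exp(-qT) - K*exp(-rT)
C = 9.3620 + 50.46000000 - 53.05978662 = 6.7622

Answer: Call price = 6.7622


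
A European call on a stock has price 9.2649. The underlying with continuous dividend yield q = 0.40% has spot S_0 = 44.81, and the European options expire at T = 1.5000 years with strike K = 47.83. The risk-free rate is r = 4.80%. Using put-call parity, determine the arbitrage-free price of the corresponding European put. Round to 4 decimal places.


Answer: Put price = 9.2302

Derivation:
Put-call parity: C - P = S_0 * exp(-qT) - K * exp(-rT).
S_0 * exp(-qT) = 44.8100 * 0.99401796 = 44.54194497
K * exp(-rT) = 47.8300 * 0.93053090 = 44.50729275
P = C - S*exp(-qT) + K*exp(-rT)
P = 9.2649 - 44.54194497 + 44.50729275 = 9.2302


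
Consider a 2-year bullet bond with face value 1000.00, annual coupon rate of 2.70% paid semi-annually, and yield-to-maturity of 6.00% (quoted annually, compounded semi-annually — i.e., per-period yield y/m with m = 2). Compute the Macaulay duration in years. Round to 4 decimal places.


Answer: Macaulay duration = 1.9589 years

Derivation:
Coupon per period c = face * coupon_rate / m = 13.500000
Periods per year m = 2; per-period yield y/m = 0.030000
Number of cashflows N = 4
Cashflows (t years, CF_t, discount factor 1/(1+y/m)^(m*t), PV):
  t = 0.5000: CF_t = 13.500000, DF = 0.970874, PV = 13.106796
  t = 1.0000: CF_t = 13.500000, DF = 0.942596, PV = 12.725045
  t = 1.5000: CF_t = 13.500000, DF = 0.915142, PV = 12.354412
  t = 2.0000: CF_t = 1013.500000, DF = 0.888487, PV = 900.481623
Price P = sum_t PV_t = 938.667876
Macaulay numerator sum_t t * PV_t:
  t * PV_t at t = 0.5000: 6.553398
  t * PV_t at t = 1.0000: 12.725045
  t * PV_t at t = 1.5000: 18.531619
  t * PV_t at t = 2.0000: 1800.963246
Macaulay duration D = (sum_t t * PV_t) / P = 1838.773308 / 938.667876 = 1.958918


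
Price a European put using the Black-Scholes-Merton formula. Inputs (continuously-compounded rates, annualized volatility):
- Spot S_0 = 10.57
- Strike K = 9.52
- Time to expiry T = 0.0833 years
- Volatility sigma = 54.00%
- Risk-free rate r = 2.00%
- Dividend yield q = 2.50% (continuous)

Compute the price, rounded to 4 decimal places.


Answer: Price = 0.2346

Derivation:
d1 = (ln(S/K) + (r - q + 0.5*sigma^2) * T) / (sigma * sqrt(T)) = 0.74655796
d2 = d1 - sigma * sqrt(T) = 0.59070457
exp(-rT) = 0.99833539; exp(-qT) = 0.99791967
P = K * exp(-rT) * N(-d2) - S_0 * exp(-qT) * N(-d1)
N(-d1) = 0.22766522; N(-d2) = 0.27735919
P = 9.5200 * 0.99833539 * 0.27735919 - 10.5700 * 0.99791967 * 0.22766522 = 0.2346


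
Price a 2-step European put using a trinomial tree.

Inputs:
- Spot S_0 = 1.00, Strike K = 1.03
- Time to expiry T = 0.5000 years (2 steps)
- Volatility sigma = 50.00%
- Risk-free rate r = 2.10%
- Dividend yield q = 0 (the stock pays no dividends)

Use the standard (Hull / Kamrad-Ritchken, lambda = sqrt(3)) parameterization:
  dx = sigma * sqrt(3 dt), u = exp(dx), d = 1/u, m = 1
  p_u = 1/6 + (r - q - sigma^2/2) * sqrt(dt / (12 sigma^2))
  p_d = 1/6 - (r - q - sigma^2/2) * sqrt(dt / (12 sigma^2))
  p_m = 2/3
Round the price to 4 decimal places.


dt = T/N = 0.250000; dx = sigma*sqrt(3*dt) = 0.433013
u = exp(dx) = 1.541896; d = 1/u = 0.648552
p_u = 0.136644, p_m = 0.666667, p_d = 0.196689
Discount per step: exp(-r*dt) = 0.994764
Stock lattice S(k, j) with j the centered position index:
  k=0: S(0,+0) = 1.0000
  k=1: S(1,-1) = 0.6486; S(1,+0) = 1.0000; S(1,+1) = 1.5419
  k=2: S(2,-2) = 0.4206; S(2,-1) = 0.6486; S(2,+0) = 1.0000; S(2,+1) = 1.5419; S(2,+2) = 2.3774
Terminal payoffs V(N, j) = max(K - S_T, 0):
  V(2,-2) = 0.609380; V(2,-1) = 0.381448; V(2,+0) = 0.030000; V(2,+1) = 0.000000; V(2,+2) = 0.000000
Backward induction: V(k, j) = exp(-r*dt) * [p_u * V(k+1, j+1) + p_m * V(k+1, j) + p_d * V(k+1, j-1)]
  V(1,-1) = exp(-r*dt) * [p_u*0.030000 + p_m*0.381448 + p_d*0.609380] = 0.376275
  V(1,+0) = exp(-r*dt) * [p_u*0.000000 + p_m*0.030000 + p_d*0.381448] = 0.094529
  V(1,+1) = exp(-r*dt) * [p_u*0.000000 + p_m*0.000000 + p_d*0.030000] = 0.005870
  V(0,+0) = exp(-r*dt) * [p_u*0.005870 + p_m*0.094529 + p_d*0.376275] = 0.137109

Answer: Price = V(0,0) = 0.1371


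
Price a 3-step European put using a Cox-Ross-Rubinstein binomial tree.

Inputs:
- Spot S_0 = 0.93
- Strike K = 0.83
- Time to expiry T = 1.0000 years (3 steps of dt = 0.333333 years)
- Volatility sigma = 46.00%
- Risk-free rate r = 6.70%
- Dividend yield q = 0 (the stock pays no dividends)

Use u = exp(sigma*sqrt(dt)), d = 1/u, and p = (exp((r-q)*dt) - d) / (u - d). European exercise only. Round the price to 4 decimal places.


dt = T/N = 0.333333
u = exp(sigma*sqrt(dt)) = 1.304189; d = 1/u = 0.766760
p = (exp((r-q)*dt) - d) / (u - d) = 0.476016
Discount per step: exp(-r*dt) = 0.977914
Stock lattice S(k, i) with i counting down-moves:
  k=0: S(0,0) = 0.9300
  k=1: S(1,0) = 1.2129; S(1,1) = 0.7131
  k=2: S(2,0) = 1.5818; S(2,1) = 0.9300; S(2,2) = 0.5468
  k=3: S(3,0) = 2.0630; S(3,1) = 1.2129; S(3,2) = 0.7131; S(3,3) = 0.4192
Terminal payoffs V(N, i) = max(K - S_T, 0):
  V(3,0) = 0.000000; V(3,1) = 0.000000; V(3,2) = 0.116913; V(3,3) = 0.410761
Backward induction: V(k, i) = exp(-r*dt) * [p * V(k+1, i) + (1-p) * V(k+1, i+1)].
  V(2,0) = exp(-r*dt) * [p*0.000000 + (1-p)*0.000000] = 0.000000
  V(2,1) = exp(-r*dt) * [p*0.000000 + (1-p)*0.116913] = 0.059908
  V(2,2) = exp(-r*dt) * [p*0.116913 + (1-p)*0.410761] = 0.264902
  V(1,0) = exp(-r*dt) * [p*0.000000 + (1-p)*0.059908] = 0.030697
  V(1,1) = exp(-r*dt) * [p*0.059908 + (1-p)*0.264902] = 0.163626
  V(0,0) = exp(-r*dt) * [p*0.030697 + (1-p)*0.163626] = 0.098134

Answer: Price = V(0,0) = 0.0981


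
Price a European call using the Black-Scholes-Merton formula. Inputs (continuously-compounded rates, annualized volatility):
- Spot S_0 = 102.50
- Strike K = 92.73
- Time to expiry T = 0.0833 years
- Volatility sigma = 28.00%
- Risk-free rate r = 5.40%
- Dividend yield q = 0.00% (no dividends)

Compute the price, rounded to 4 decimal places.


Answer: Price = 10.5475

Derivation:
d1 = (ln(S/K) + (r - q + 0.5*sigma^2) * T) / (sigma * sqrt(T)) = 1.33560797
d2 = d1 - sigma * sqrt(T) = 1.25479510
exp(-rT) = 0.99551190; exp(-qT) = 1.00000000
C = S_0 * exp(-qT) * N(d1) - K * exp(-rT) * N(d2)
N(d1) = 0.90916128; N(d2) = 0.89522342
C = 102.5000 * 1.00000000 * 0.90916128 - 92.7300 * 0.99551190 * 0.89522342 = 10.5475


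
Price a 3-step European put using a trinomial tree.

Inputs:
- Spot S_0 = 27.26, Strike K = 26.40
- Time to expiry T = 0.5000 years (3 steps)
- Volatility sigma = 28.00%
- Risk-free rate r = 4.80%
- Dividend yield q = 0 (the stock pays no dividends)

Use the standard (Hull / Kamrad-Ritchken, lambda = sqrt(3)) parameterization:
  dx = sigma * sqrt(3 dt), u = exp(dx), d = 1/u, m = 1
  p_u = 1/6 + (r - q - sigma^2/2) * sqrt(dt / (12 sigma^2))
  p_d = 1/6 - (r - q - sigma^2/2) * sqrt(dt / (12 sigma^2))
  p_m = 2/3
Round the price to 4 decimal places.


dt = T/N = 0.166667; dx = sigma*sqrt(3*dt) = 0.197990
u = exp(dx) = 1.218950; d = 1/u = 0.820378
p_u = 0.170371, p_m = 0.666667, p_d = 0.162963
Discount per step: exp(-r*dt) = 0.992032
Stock lattice S(k, j) with j the centered position index:
  k=0: S(0,+0) = 27.2600
  k=1: S(1,-1) = 22.3635; S(1,+0) = 27.2600; S(1,+1) = 33.2286
  k=2: S(2,-2) = 18.3465; S(2,-1) = 22.3635; S(2,+0) = 27.2600; S(2,+1) = 33.2286; S(2,+2) = 40.5040
  k=3: S(3,-3) = 15.0511; S(3,-2) = 18.3465; S(3,-1) = 22.3635; S(3,+0) = 27.2600; S(3,+1) = 33.2286; S(3,+2) = 40.5040; S(3,+3) = 49.3723
Terminal payoffs V(N, j) = max(K - S_T, 0):
  V(3,-3) = 11.348905; V(3,-2) = 8.053467; V(3,-1) = 4.036492; V(3,+0) = 0.000000; V(3,+1) = 0.000000; V(3,+2) = 0.000000; V(3,+3) = 0.000000
Backward induction: V(k, j) = exp(-r*dt) * [p_u * V(k+1, j+1) + p_m * V(k+1, j) + p_d * V(k+1, j-1)]
  V(2,-2) = exp(-r*dt) * [p_u*4.036492 + p_m*8.053467 + p_d*11.348905] = 7.843130
  V(2,-1) = exp(-r*dt) * [p_u*0.000000 + p_m*4.036492 + p_d*8.053467] = 3.971510
  V(2,+0) = exp(-r*dt) * [p_u*0.000000 + p_m*0.000000 + p_d*4.036492] = 0.652557
  V(2,+1) = exp(-r*dt) * [p_u*0.000000 + p_m*0.000000 + p_d*0.000000] = 0.000000
  V(2,+2) = exp(-r*dt) * [p_u*0.000000 + p_m*0.000000 + p_d*0.000000] = 0.000000
  V(1,-1) = exp(-r*dt) * [p_u*0.652557 + p_m*3.971510 + p_d*7.843130] = 4.004821
  V(1,+0) = exp(-r*dt) * [p_u*0.000000 + p_m*0.652557 + p_d*3.971510] = 1.073623
  V(1,+1) = exp(-r*dt) * [p_u*0.000000 + p_m*0.000000 + p_d*0.652557] = 0.105495
  V(0,+0) = exp(-r*dt) * [p_u*0.105495 + p_m*1.073623 + p_d*4.004821] = 1.375312

Answer: Price = V(0,0) = 1.3753


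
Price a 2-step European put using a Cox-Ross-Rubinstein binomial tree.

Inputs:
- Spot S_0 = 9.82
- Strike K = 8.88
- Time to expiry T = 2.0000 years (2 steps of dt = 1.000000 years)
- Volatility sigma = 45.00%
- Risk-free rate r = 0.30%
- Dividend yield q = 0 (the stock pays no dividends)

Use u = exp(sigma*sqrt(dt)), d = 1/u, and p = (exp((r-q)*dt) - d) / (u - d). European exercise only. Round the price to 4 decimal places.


dt = T/N = 1.000000
u = exp(sigma*sqrt(dt)) = 1.568312; d = 1/u = 0.637628
p = (exp((r-q)*dt) - d) / (u - d) = 0.392589
Discount per step: exp(-r*dt) = 0.997004
Stock lattice S(k, i) with i counting down-moves:
  k=0: S(0,0) = 9.8200
  k=1: S(1,0) = 15.4008; S(1,1) = 6.2615
  k=2: S(2,0) = 24.1533; S(2,1) = 9.8200; S(2,2) = 3.9925
Terminal payoffs V(N, i) = max(K - S_T, 0):
  V(2,0) = 0.000000; V(2,1) = 0.000000; V(2,2) = 4.887486
Backward induction: V(k, i) = exp(-r*dt) * [p * V(k+1, i) + (1-p) * V(k+1, i+1)].
  V(1,0) = exp(-r*dt) * [p*0.000000 + (1-p)*0.000000] = 0.000000
  V(1,1) = exp(-r*dt) * [p*0.000000 + (1-p)*4.887486] = 2.959820
  V(0,0) = exp(-r*dt) * [p*0.000000 + (1-p)*2.959820] = 1.792442

Answer: Price = V(0,0) = 1.7924


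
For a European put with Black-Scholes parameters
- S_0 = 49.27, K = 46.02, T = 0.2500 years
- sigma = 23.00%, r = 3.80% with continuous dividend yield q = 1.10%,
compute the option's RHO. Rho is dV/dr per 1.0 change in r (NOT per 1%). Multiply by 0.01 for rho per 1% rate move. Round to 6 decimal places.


d1 = 0.7095807996; d2 = 0.5945807996
phi(d1) = 0.3101525553; exp(-qT) = 0.9972537778; exp(-rT) = 0.9905449824
N(-d2) = 0.2760618588
Rho = -K*T*exp(-rT)*N(-d2) = -46.0200 * 0.2500 * 0.9905449824 * 0.2760618588 = -3.146062

Answer: Rho = -3.146062


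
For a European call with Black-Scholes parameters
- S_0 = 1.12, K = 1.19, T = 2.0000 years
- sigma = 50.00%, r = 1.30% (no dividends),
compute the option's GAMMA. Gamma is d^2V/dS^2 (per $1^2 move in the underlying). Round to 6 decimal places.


d1 = 0.3045867808; d2 = -0.4025200004
phi(d1) = 0.3808593673; exp(-qT) = 1.0000000000; exp(-rT) = 0.9743350896
Gamma = exp(-qT) * phi(d1) / (S * sigma * sqrt(T)) = 1.0000000000 * 0.3808593673 / (1.1200 * 0.5000 * 1.4142135624) = 0.480908

Answer: Gamma = 0.480908


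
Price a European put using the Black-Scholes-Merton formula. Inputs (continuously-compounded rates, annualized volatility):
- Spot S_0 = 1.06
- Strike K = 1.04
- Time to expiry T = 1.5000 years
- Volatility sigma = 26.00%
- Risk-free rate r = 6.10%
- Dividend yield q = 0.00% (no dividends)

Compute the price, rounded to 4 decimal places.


Answer: Price = 0.0791

Derivation:
d1 = (ln(S/K) + (r - q + 0.5*sigma^2) * T) / (sigma * sqrt(T)) = 0.50637923
d2 = d1 - sigma * sqrt(T) = 0.18794556
exp(-rT) = 0.91256132; exp(-qT) = 1.00000000
P = K * exp(-rT) * N(-d2) - S_0 * exp(-qT) * N(-d1)
N(-d1) = 0.30629523; N(-d2) = 0.42545966
P = 1.0400 * 0.91256132 * 0.42545966 - 1.0600 * 1.00000000 * 0.30629523 = 0.0791


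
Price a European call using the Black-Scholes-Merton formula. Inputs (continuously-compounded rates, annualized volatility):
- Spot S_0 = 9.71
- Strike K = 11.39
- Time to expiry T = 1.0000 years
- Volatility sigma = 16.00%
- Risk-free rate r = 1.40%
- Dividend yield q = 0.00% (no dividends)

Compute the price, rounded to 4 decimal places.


d1 = (ln(S/K) + (r - q + 0.5*sigma^2) * T) / (sigma * sqrt(T)) = -0.82987184
d2 = d1 - sigma * sqrt(T) = -0.98987184
exp(-rT) = 0.98609754; exp(-qT) = 1.00000000
C = S_0 * exp(-qT) * N(d1) - K * exp(-rT) * N(d2)
N(d1) = 0.20330562; N(d2) = 0.16111838
C = 9.7100 * 1.00000000 * 0.20330562 - 11.3900 * 0.98609754 * 0.16111838 = 0.1645

Answer: Price = 0.1645


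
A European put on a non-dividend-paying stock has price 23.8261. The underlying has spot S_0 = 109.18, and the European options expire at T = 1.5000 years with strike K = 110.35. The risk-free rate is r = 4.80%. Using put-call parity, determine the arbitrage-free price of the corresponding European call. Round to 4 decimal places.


Answer: Call price = 30.3220

Derivation:
Put-call parity: C - P = S_0 * exp(-qT) - K * exp(-rT).
S_0 * exp(-qT) = 109.1800 * 1.00000000 = 109.18000000
K * exp(-rT) = 110.3500 * 0.93053090 = 102.68408435
C = P + S*exp(-qT) - K*exp(-rT)
C = 23.8261 + 109.18000000 - 102.68408435 = 30.3220


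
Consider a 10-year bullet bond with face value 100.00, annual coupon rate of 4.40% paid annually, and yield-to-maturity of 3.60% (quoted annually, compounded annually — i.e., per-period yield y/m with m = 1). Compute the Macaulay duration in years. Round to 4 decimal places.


Coupon per period c = face * coupon_rate / m = 4.400000
Periods per year m = 1; per-period yield y/m = 0.036000
Number of cashflows N = 10
Cashflows (t years, CF_t, discount factor 1/(1+y/m)^(m*t), PV):
  t = 1.0000: CF_t = 4.400000, DF = 0.965251, PV = 4.247104
  t = 2.0000: CF_t = 4.400000, DF = 0.931709, PV = 4.099521
  t = 3.0000: CF_t = 4.400000, DF = 0.899333, PV = 3.957067
  t = 4.0000: CF_t = 4.400000, DF = 0.868082, PV = 3.819563
  t = 5.0000: CF_t = 4.400000, DF = 0.837917, PV = 3.686837
  t = 6.0000: CF_t = 4.400000, DF = 0.808801, PV = 3.558723
  t = 7.0000: CF_t = 4.400000, DF = 0.780696, PV = 3.435060
  t = 8.0000: CF_t = 4.400000, DF = 0.753567, PV = 3.315695
  t = 9.0000: CF_t = 4.400000, DF = 0.727381, PV = 3.200478
  t = 10.0000: CF_t = 104.400000, DF = 0.702106, PV = 73.299826
Price P = sum_t PV_t = 106.619875
Macaulay numerator sum_t t * PV_t:
  t * PV_t at t = 1.0000: 4.247104
  t * PV_t at t = 2.0000: 8.199043
  t * PV_t at t = 3.0000: 11.871201
  t * PV_t at t = 4.0000: 15.278251
  t * PV_t at t = 5.0000: 18.434183
  t * PV_t at t = 6.0000: 21.352336
  t * PV_t at t = 7.0000: 24.045423
  t * PV_t at t = 8.0000: 26.525564
  t * PV_t at t = 9.0000: 28.804304
  t * PV_t at t = 10.0000: 732.998261
Macaulay duration D = (sum_t t * PV_t) / P = 891.755671 / 106.619875 = 8.363878

Answer: Macaulay duration = 8.3639 years


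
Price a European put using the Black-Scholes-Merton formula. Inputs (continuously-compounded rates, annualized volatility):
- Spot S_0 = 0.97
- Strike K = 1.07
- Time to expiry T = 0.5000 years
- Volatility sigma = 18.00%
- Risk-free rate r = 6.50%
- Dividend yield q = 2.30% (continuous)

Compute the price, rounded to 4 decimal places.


d1 = (ln(S/K) + (r - q + 0.5*sigma^2) * T) / (sigma * sqrt(T)) = -0.54225549
d2 = d1 - sigma * sqrt(T) = -0.66953471
exp(-rT) = 0.96802245; exp(-qT) = 0.98856587
P = K * exp(-rT) * N(-d2) - S_0 * exp(-qT) * N(-d1)
N(-d1) = 0.70617874; N(-d2) = 0.74842278
P = 1.0700 * 0.96802245 * 0.74842278 - 0.9700 * 0.98856587 * 0.70617874 = 0.0980

Answer: Price = 0.0980


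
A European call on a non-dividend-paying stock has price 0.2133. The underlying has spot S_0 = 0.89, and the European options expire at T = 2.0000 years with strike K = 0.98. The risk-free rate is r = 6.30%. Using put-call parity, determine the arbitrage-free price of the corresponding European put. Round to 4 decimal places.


Put-call parity: C - P = S_0 * exp(-qT) - K * exp(-rT).
S_0 * exp(-qT) = 0.8900 * 1.00000000 = 0.89000000
K * exp(-rT) = 0.9800 * 0.88161485 = 0.86398255
P = C - S*exp(-qT) + K*exp(-rT)
P = 0.2133 - 0.89000000 + 0.86398255 = 0.1873

Answer: Put price = 0.1873


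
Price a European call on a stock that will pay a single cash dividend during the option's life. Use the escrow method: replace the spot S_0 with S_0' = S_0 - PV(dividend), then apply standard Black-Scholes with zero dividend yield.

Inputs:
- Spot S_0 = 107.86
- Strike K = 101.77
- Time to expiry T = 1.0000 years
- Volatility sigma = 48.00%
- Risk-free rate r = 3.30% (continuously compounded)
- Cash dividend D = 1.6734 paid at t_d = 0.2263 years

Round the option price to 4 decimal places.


Answer: Price = 23.5113

Derivation:
PV(D) = D * exp(-r * t_d) = 1.6734 * 0.99255992 = 1.66094976
S_0' = S_0 - PV(D) = 107.8600 - 1.66094976 = 106.19905024
d1 = (ln(S_0'/K) + (r + sigma^2/2)*T) / (sigma*sqrt(T)) = 0.39749958
d2 = d1 - sigma*sqrt(T) = -0.08250042
exp(-rT) = 0.96753856
N(d1) = 0.65450045; N(d2) = 0.46712439
C = S_0' * N(d1) - K * exp(-rT) * N(d2) = 106.19905024 * 0.65450045 - 101.7700 * 0.96753856 * 0.46712439 = 23.5113


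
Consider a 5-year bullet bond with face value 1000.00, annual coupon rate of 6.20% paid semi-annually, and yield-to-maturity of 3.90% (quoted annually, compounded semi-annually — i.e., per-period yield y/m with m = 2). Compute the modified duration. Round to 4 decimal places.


Coupon per period c = face * coupon_rate / m = 31.000000
Periods per year m = 2; per-period yield y/m = 0.019500
Number of cashflows N = 10
Cashflows (t years, CF_t, discount factor 1/(1+y/m)^(m*t), PV):
  t = 0.5000: CF_t = 31.000000, DF = 0.980873, PV = 30.407062
  t = 1.0000: CF_t = 31.000000, DF = 0.962112, PV = 29.825466
  t = 1.5000: CF_t = 31.000000, DF = 0.943709, PV = 29.254993
  t = 2.0000: CF_t = 31.000000, DF = 0.925659, PV = 28.695432
  t = 2.5000: CF_t = 31.000000, DF = 0.907954, PV = 28.146574
  t = 3.0000: CF_t = 31.000000, DF = 0.890588, PV = 27.608214
  t = 3.5000: CF_t = 31.000000, DF = 0.873553, PV = 27.080151
  t = 4.0000: CF_t = 31.000000, DF = 0.856845, PV = 26.562188
  t = 4.5000: CF_t = 31.000000, DF = 0.840456, PV = 26.054133
  t = 5.0000: CF_t = 1031.000000, DF = 0.824380, PV = 849.936273
Price P = sum_t PV_t = 1103.570487
First compute Macaulay numerator sum_t t * PV_t:
  t * PV_t at t = 0.5000: 15.203531
  t * PV_t at t = 1.0000: 29.825466
  t * PV_t at t = 1.5000: 43.882490
  t * PV_t at t = 2.0000: 57.390865
  t * PV_t at t = 2.5000: 70.366436
  t * PV_t at t = 3.0000: 82.824642
  t * PV_t at t = 3.5000: 94.780529
  t * PV_t at t = 4.0000: 106.248754
  t * PV_t at t = 4.5000: 117.243598
  t * PV_t at t = 5.0000: 4249.681365
Macaulay duration D = 4867.447674 / 1103.570487 = 4.410636
Modified duration = D / (1 + y/m) = 4.410636 / (1 + 0.019500) = 4.326274

Answer: Modified duration = 4.3263


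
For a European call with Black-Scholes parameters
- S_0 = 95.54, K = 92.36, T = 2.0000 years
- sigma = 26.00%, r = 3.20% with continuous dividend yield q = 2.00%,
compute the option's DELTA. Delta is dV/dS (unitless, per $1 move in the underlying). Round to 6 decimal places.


d1 = 0.3411818054; d2 = -0.0265137208
phi(d1) = 0.3763856315; exp(-qT) = 0.9607894392; exp(-rT) = 0.9380049995
N(d1) = 0.6335166402
Delta = exp(-qT) * N(d1) = 0.9607894392 * 0.6335166402 = 0.608676

Answer: Delta = 0.608676


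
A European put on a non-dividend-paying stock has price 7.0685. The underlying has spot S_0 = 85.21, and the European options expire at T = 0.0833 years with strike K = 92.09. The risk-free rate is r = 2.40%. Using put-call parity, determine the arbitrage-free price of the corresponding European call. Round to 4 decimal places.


Put-call parity: C - P = S_0 * exp(-qT) - K * exp(-rT).
S_0 * exp(-qT) = 85.2100 * 1.00000000 = 85.21000000
K * exp(-rT) = 92.0900 * 0.99800280 = 91.90607758
C = P + S*exp(-qT) - K*exp(-rT)
C = 7.0685 + 85.21000000 - 91.90607758 = 0.3724

Answer: Call price = 0.3724


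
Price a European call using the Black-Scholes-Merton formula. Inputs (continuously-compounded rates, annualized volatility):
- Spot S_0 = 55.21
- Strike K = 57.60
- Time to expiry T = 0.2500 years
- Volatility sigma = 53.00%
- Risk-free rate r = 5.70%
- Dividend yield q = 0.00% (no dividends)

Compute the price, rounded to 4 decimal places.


Answer: Price = 5.1483

Derivation:
d1 = (ln(S/K) + (r - q + 0.5*sigma^2) * T) / (sigma * sqrt(T)) = 0.02635482
d2 = d1 - sigma * sqrt(T) = -0.23864518
exp(-rT) = 0.98585105; exp(-qT) = 1.00000000
C = S_0 * exp(-qT) * N(d1) - K * exp(-rT) * N(d2)
N(d1) = 0.51051284; N(d2) = 0.40569037
C = 55.2100 * 1.00000000 * 0.51051284 - 57.6000 * 0.98585105 * 0.40569037 = 5.1483


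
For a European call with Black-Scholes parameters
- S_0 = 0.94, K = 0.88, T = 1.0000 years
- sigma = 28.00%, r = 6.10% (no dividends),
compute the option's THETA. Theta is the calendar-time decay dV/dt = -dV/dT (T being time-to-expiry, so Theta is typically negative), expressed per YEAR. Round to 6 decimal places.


Answer: Theta = -0.075489

Derivation:
d1 = 0.5934213135; d2 = 0.3134213135
phi(d1) = 0.3345352710; exp(-qT) = 1.0000000000; exp(-rT) = 0.9408232398
Theta = -S*exp(-qT)*phi(d1)*sigma/(2*sqrt(T)) - r*K*exp(-rT)*N(d2) + q*S*exp(-qT)*N(d1)
N(d1) = 0.7235503857; N(d2) = 0.6230197032; sqrt(T) = 1.0000000000
Term 1 = -0.9400 * 1.0000000000 * 0.3345352710 * 0.2800 / (2 * 1.0000000000) = -0.0440248417
Term 2 = -0.0610 * 0.8800 * 0.9408232398 * 0.6230197032 = -0.0314646080
Term 3 = 0 (no dividend yield, q = 0)
Theta = -0.0440248417 + (-0.0314646080) + (0.0000000000) = -0.075489


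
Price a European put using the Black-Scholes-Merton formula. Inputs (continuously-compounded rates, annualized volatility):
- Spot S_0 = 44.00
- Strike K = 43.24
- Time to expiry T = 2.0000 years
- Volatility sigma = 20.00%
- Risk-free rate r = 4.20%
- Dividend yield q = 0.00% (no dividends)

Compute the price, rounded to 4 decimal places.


Answer: Price = 2.8851

Derivation:
d1 = (ln(S/K) + (r - q + 0.5*sigma^2) * T) / (sigma * sqrt(T)) = 0.50000808
d2 = d1 - sigma * sqrt(T) = 0.21716537
exp(-rT) = 0.91943126; exp(-qT) = 1.00000000
P = K * exp(-rT) * N(-d2) - S_0 * exp(-qT) * N(-d1)
N(-d1) = 0.30853469; N(-d2) = 0.41403974
P = 43.2400 * 0.91943126 * 0.41403974 - 44.0000 * 1.00000000 * 0.30853469 = 2.8851


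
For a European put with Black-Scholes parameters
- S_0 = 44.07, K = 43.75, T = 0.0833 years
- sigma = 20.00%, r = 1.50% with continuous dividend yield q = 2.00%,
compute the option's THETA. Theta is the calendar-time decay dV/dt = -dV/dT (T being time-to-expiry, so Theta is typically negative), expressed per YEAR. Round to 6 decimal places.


d1 = 0.1478976360; d2 = 0.0901741572
phi(d1) = 0.3946028793; exp(-qT) = 0.9983353870; exp(-rT) = 0.9987512803
Theta = -S*exp(-qT)*phi(d1)*sigma/(2*sqrt(T)) + r*K*exp(-rT)*N(-d2) - q*S*exp(-qT)*N(-d1)
N(-d1) = 0.4412117769; N(-d2) = 0.4640744101; sqrt(T) = 0.2886173938
Term 1 = -44.0700 * 0.9983353870 * 0.3946028793 * 0.2000 / (2 * 0.2886173938) = -6.0152996305
Term 2 = 0.0150 * 43.7500 * 0.9987512803 * 0.4640744101 = 0.3041685355
Term 3 = -0.0200 * 44.0700 * 0.9983353870 * 0.4412117769 = -0.3882367187
Theta = -6.0152996305 + (0.3041685355) + (-0.3882367187) = -6.099368

Answer: Theta = -6.099368


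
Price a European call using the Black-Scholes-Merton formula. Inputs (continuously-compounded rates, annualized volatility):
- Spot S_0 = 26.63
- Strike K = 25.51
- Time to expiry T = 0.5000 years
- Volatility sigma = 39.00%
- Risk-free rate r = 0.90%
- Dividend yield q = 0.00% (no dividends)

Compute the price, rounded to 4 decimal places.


d1 = (ln(S/K) + (r - q + 0.5*sigma^2) * T) / (sigma * sqrt(T)) = 0.31001326
d2 = d1 - sigma * sqrt(T) = 0.03424162
exp(-rT) = 0.99551011; exp(-qT) = 1.00000000
C = S_0 * exp(-qT) * N(d1) - K * exp(-rT) * N(d2)
N(d1) = 0.62172457; N(d2) = 0.51365776
C = 26.6300 * 1.00000000 * 0.62172457 - 25.5100 * 0.99551011 * 0.51365776 = 3.5119

Answer: Price = 3.5119


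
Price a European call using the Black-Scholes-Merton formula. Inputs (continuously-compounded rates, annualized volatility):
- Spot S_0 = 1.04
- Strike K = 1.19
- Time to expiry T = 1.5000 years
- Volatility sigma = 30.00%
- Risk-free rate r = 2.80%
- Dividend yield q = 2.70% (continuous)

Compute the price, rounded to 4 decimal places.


Answer: Price = 0.0948

Derivation:
d1 = (ln(S/K) + (r - q + 0.5*sigma^2) * T) / (sigma * sqrt(T)) = -0.17890146
d2 = d1 - sigma * sqrt(T) = -0.54632492
exp(-rT) = 0.95886978; exp(-qT) = 0.96030916
C = S_0 * exp(-qT) * N(d1) - K * exp(-rT) * N(d2)
N(d1) = 0.42900754; N(d2) = 0.29242130
C = 1.0400 * 0.96030916 * 0.42900754 - 1.1900 * 0.95886978 * 0.29242130 = 0.0948


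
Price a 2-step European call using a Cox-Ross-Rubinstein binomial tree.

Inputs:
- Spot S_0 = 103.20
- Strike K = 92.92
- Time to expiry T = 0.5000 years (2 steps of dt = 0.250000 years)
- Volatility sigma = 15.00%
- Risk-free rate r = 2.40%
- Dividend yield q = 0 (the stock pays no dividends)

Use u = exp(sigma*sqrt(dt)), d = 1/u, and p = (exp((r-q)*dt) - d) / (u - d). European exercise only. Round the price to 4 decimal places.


dt = T/N = 0.250000
u = exp(sigma*sqrt(dt)) = 1.077884; d = 1/u = 0.927743
p = (exp((r-q)*dt) - d) / (u - d) = 0.521341
Discount per step: exp(-r*dt) = 0.994018
Stock lattice S(k, i) with i counting down-moves:
  k=0: S(0,0) = 103.2000
  k=1: S(1,0) = 111.2376; S(1,1) = 95.7431
  k=2: S(2,0) = 119.9013; S(2,1) = 103.2000; S(2,2) = 88.8251
Terminal payoffs V(N, i) = max(S_T - K, 0):
  V(2,0) = 26.981294; V(2,1) = 10.280000; V(2,2) = 0.000000
Backward induction: V(k, i) = exp(-r*dt) * [p * V(k+1, i) + (1-p) * V(k+1, i+1)].
  V(1,0) = exp(-r*dt) * [p*26.981294 + (1-p)*10.280000] = 18.873495
  V(1,1) = exp(-r*dt) * [p*10.280000 + (1-p)*0.000000] = 5.327330
  V(0,0) = exp(-r*dt) * [p*18.873495 + (1-p)*5.327330] = 12.315393

Answer: Price = V(0,0) = 12.3154


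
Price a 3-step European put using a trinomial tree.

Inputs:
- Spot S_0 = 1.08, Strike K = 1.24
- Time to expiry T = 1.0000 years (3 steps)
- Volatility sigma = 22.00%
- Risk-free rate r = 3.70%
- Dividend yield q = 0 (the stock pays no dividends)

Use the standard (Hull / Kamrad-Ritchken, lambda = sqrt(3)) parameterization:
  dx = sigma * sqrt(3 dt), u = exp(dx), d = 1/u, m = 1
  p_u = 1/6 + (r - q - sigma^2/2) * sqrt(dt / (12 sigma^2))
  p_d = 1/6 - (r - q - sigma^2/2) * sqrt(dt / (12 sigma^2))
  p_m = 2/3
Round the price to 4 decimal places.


dt = T/N = 0.333333; dx = sigma*sqrt(3*dt) = 0.220000
u = exp(dx) = 1.246077; d = 1/u = 0.802519
p_u = 0.176364, p_m = 0.666667, p_d = 0.156970
Discount per step: exp(-r*dt) = 0.987742
Stock lattice S(k, j) with j the centered position index:
  k=0: S(0,+0) = 1.0800
  k=1: S(1,-1) = 0.8667; S(1,+0) = 1.0800; S(1,+1) = 1.3458
  k=2: S(2,-2) = 0.6956; S(2,-1) = 0.8667; S(2,+0) = 1.0800; S(2,+1) = 1.3458; S(2,+2) = 1.6769
  k=3: S(3,-3) = 0.5582; S(3,-2) = 0.6956; S(3,-1) = 0.8667; S(3,+0) = 1.0800; S(3,+1) = 1.3458; S(3,+2) = 1.6769; S(3,+3) = 2.0896
Terminal payoffs V(N, j) = max(K - S_T, 0):
  V(3,-3) = 0.681801; V(3,-2) = 0.544441; V(3,-1) = 0.373280; V(3,+0) = 0.160000; V(3,+1) = 0.000000; V(3,+2) = 0.000000; V(3,+3) = 0.000000
Backward induction: V(k, j) = exp(-r*dt) * [p_u * V(k+1, j+1) + p_m * V(k+1, j) + p_d * V(k+1, j-1)]
  V(2,-2) = exp(-r*dt) * [p_u*0.373280 + p_m*0.544441 + p_d*0.681801] = 0.529248
  V(2,-1) = exp(-r*dt) * [p_u*0.160000 + p_m*0.373280 + p_d*0.544441] = 0.358088
  V(2,+0) = exp(-r*dt) * [p_u*0.000000 + p_m*0.160000 + p_d*0.373280] = 0.163235
  V(2,+1) = exp(-r*dt) * [p_u*0.000000 + p_m*0.000000 + p_d*0.160000] = 0.024807
  V(2,+2) = exp(-r*dt) * [p_u*0.000000 + p_m*0.000000 + p_d*0.000000] = 0.000000
  V(1,-1) = exp(-r*dt) * [p_u*0.163235 + p_m*0.358088 + p_d*0.529248] = 0.346293
  V(1,+0) = exp(-r*dt) * [p_u*0.024807 + p_m*0.163235 + p_d*0.358088] = 0.167331
  V(1,+1) = exp(-r*dt) * [p_u*0.000000 + p_m*0.024807 + p_d*0.163235] = 0.041644
  V(0,+0) = exp(-r*dt) * [p_u*0.041644 + p_m*0.167331 + p_d*0.346293] = 0.171132

Answer: Price = V(0,0) = 0.1711


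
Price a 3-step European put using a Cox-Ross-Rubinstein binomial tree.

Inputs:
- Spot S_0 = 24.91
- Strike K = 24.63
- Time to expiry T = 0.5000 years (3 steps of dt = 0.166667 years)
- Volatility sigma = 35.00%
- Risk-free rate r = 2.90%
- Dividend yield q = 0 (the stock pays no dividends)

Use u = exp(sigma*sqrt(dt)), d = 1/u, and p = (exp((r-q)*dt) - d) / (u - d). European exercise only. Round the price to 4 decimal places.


dt = T/N = 0.166667
u = exp(sigma*sqrt(dt)) = 1.153599; d = 1/u = 0.866852
p = (exp((r-q)*dt) - d) / (u - d) = 0.481235
Discount per step: exp(-r*dt) = 0.995178
Stock lattice S(k, i) with i counting down-moves:
  k=0: S(0,0) = 24.9100
  k=1: S(1,0) = 28.7362; S(1,1) = 21.5933
  k=2: S(2,0) = 33.1500; S(2,1) = 24.9100; S(2,2) = 18.7182
  k=3: S(3,0) = 38.2418; S(3,1) = 28.7362; S(3,2) = 21.5933; S(3,3) = 16.2259
Terminal payoffs V(N, i) = max(K - S_T, 0):
  V(3,0) = 0.000000; V(3,1) = 0.000000; V(3,2) = 3.036714; V(3,3) = 8.404102
Backward induction: V(k, i) = exp(-r*dt) * [p * V(k+1, i) + (1-p) * V(k+1, i+1)].
  V(2,0) = exp(-r*dt) * [p*0.000000 + (1-p)*0.000000] = 0.000000
  V(2,1) = exp(-r*dt) * [p*0.000000 + (1-p)*3.036714] = 1.567744
  V(2,2) = exp(-r*dt) * [p*3.036714 + (1-p)*8.404102] = 5.793057
  V(1,0) = exp(-r*dt) * [p*0.000000 + (1-p)*1.567744] = 0.809369
  V(1,1) = exp(-r*dt) * [p*1.567744 + (1-p)*5.793057] = 3.741558
  V(0,0) = exp(-r*dt) * [p*0.809369 + (1-p)*3.741558] = 2.319248

Answer: Price = V(0,0) = 2.3192


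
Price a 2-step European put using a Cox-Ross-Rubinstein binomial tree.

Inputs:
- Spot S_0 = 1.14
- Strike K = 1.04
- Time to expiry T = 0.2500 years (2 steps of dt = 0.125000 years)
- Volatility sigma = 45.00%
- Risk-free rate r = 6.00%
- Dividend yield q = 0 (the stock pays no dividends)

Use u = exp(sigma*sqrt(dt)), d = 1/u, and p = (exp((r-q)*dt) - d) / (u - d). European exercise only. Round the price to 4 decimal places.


dt = T/N = 0.125000
u = exp(sigma*sqrt(dt)) = 1.172454; d = 1/u = 0.852912
p = (exp((r-q)*dt) - d) / (u - d) = 0.483868
Discount per step: exp(-r*dt) = 0.992528
Stock lattice S(k, i) with i counting down-moves:
  k=0: S(0,0) = 1.1400
  k=1: S(1,0) = 1.3366; S(1,1) = 0.9723
  k=2: S(2,0) = 1.5671; S(2,1) = 1.1400; S(2,2) = 0.8293
Terminal payoffs V(N, i) = max(K - S_T, 0):
  V(2,0) = 0.000000; V(2,1) = 0.000000; V(2,2) = 0.210697
Backward induction: V(k, i) = exp(-r*dt) * [p * V(k+1, i) + (1-p) * V(k+1, i+1)].
  V(1,0) = exp(-r*dt) * [p*0.000000 + (1-p)*0.000000] = 0.000000
  V(1,1) = exp(-r*dt) * [p*0.000000 + (1-p)*0.210697] = 0.107935
  V(0,0) = exp(-r*dt) * [p*0.000000 + (1-p)*0.107935] = 0.055292

Answer: Price = V(0,0) = 0.0553


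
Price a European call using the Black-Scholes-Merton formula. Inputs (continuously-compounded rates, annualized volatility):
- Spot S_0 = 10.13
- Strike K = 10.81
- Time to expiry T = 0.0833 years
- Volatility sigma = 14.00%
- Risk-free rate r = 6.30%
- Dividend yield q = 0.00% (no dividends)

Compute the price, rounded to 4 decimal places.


Answer: Price = 0.0130

Derivation:
d1 = (ln(S/K) + (r - q + 0.5*sigma^2) * T) / (sigma * sqrt(T)) = -1.45783891
d2 = d1 - sigma * sqrt(T) = -1.49824535
exp(-rT) = 0.99476585; exp(-qT) = 1.00000000
C = S_0 * exp(-qT) * N(d1) - K * exp(-rT) * N(d2)
N(d1) = 0.07244248; N(d2) = 0.06703476
C = 10.1300 * 1.00000000 * 0.07244248 - 10.8100 * 0.99476585 * 0.06703476 = 0.0130


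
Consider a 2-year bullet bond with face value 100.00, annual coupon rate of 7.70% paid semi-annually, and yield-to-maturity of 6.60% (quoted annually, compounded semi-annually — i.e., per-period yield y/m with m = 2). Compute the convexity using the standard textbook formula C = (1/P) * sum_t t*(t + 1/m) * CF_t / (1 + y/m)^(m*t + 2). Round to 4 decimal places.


Answer: Convexity = 4.3515

Derivation:
Coupon per period c = face * coupon_rate / m = 3.850000
Periods per year m = 2; per-period yield y/m = 0.033000
Number of cashflows N = 4
Cashflows (t years, CF_t, discount factor 1/(1+y/m)^(m*t), PV):
  t = 0.5000: CF_t = 3.850000, DF = 0.968054, PV = 3.727009
  t = 1.0000: CF_t = 3.850000, DF = 0.937129, PV = 3.607946
  t = 1.5000: CF_t = 3.850000, DF = 0.907192, PV = 3.492688
  t = 2.0000: CF_t = 103.850000, DF = 0.878211, PV = 91.202179
Price P = sum_t PV_t = 102.029822
Convexity numerator sum_t t*(t + 1/m) * CF_t / (1+y/m)^(m*t + 2):
  t = 0.5000: term = 1.746344
  t = 1.0000: term = 5.071667
  t = 1.5000: term = 9.819297
  t = 2.0000: term = 427.341014
Convexity = (1/P) * sum = 443.978321 / 102.029822 = 4.351456


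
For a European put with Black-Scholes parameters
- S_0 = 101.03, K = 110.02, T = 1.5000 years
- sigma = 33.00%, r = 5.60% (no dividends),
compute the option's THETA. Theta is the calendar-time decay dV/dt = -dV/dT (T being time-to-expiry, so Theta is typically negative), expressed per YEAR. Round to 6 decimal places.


Answer: Theta = -2.030746

Derivation:
d1 = 0.1990033137; d2 = -0.2051624938
phi(d1) = 0.3911204569; exp(-qT) = 1.0000000000; exp(-rT) = 0.9194312561
Theta = -S*exp(-qT)*phi(d1)*sigma/(2*sqrt(T)) + r*K*exp(-rT)*N(-d2) - q*S*exp(-qT)*N(-d1)
N(-d1) = 0.4211300762; N(-d2) = 0.5812774142; sqrt(T) = 1.2247448714
Term 1 = -101.0300 * 1.0000000000 * 0.3911204569 * 0.3300 / (2 * 1.2247448714) = -5.3235237908
Term 2 = 0.0560 * 110.0200 * 0.9194312561 * 0.5812774142 = 3.2927774562
Term 3 = 0 (no dividend yield, q = 0)
Theta = -5.3235237908 + (3.2927774562) + (0.0000000000) = -2.030746


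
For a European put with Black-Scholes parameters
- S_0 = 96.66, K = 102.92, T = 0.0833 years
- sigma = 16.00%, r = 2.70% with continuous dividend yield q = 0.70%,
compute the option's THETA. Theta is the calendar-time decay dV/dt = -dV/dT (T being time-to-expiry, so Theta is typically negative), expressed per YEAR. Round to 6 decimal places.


Answer: Theta = -2.675680

Derivation:
d1 = -1.2997328446; d2 = -1.3459116276
phi(d1) = 0.1714281129; exp(-qT) = 0.9994170700; exp(-rT) = 0.9977534273
Theta = -S*exp(-qT)*phi(d1)*sigma/(2*sqrt(T)) + r*K*exp(-rT)*N(-d2) - q*S*exp(-qT)*N(-d1)
N(-d1) = 0.9031537254; N(-d2) = 0.9108344908; sqrt(T) = 0.2886173938
Term 1 = -96.6600 * 0.9994170700 * 0.1714281129 * 0.1600 / (2 * 0.2886173938) = -4.5903212926
Term 2 = 0.0270 * 102.9200 * 0.9977534273 * 0.9108344908 = 2.5253770987
Term 3 = -0.0070 * 96.6600 * 0.9994170700 * 0.9031537254 = -0.6107356499
Theta = -4.5903212926 + (2.5253770987) + (-0.6107356499) = -2.675680


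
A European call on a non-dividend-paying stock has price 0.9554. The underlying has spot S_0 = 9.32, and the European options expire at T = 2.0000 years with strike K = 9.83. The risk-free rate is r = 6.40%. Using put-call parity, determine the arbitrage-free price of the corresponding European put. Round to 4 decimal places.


Put-call parity: C - P = S_0 * exp(-qT) - K * exp(-rT).
S_0 * exp(-qT) = 9.3200 * 1.00000000 = 9.32000000
K * exp(-rT) = 9.8300 * 0.87985338 = 8.64895872
P = C - S*exp(-qT) + K*exp(-rT)
P = 0.9554 - 9.32000000 + 8.64895872 = 0.2844

Answer: Put price = 0.2844


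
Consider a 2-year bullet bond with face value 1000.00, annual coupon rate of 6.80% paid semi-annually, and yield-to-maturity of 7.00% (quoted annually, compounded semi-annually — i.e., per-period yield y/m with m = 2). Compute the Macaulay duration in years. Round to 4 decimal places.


Answer: Macaulay duration = 1.9033 years

Derivation:
Coupon per period c = face * coupon_rate / m = 34.000000
Periods per year m = 2; per-period yield y/m = 0.035000
Number of cashflows N = 4
Cashflows (t years, CF_t, discount factor 1/(1+y/m)^(m*t), PV):
  t = 0.5000: CF_t = 34.000000, DF = 0.966184, PV = 32.850242
  t = 1.0000: CF_t = 34.000000, DF = 0.933511, PV = 31.739364
  t = 1.5000: CF_t = 34.000000, DF = 0.901943, PV = 30.666052
  t = 2.0000: CF_t = 1034.000000, DF = 0.871442, PV = 901.071263
Price P = sum_t PV_t = 996.326921
Macaulay numerator sum_t t * PV_t:
  t * PV_t at t = 0.5000: 16.425121
  t * PV_t at t = 1.0000: 31.739364
  t * PV_t at t = 1.5000: 45.999078
  t * PV_t at t = 2.0000: 1802.142527
Macaulay duration D = (sum_t t * PV_t) / P = 1896.306089 / 996.326921 = 1.903297


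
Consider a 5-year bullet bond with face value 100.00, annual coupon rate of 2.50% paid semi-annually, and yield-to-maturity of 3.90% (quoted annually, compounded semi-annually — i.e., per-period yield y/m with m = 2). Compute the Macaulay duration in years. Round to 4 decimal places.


Answer: Macaulay duration = 4.7201 years

Derivation:
Coupon per period c = face * coupon_rate / m = 1.250000
Periods per year m = 2; per-period yield y/m = 0.019500
Number of cashflows N = 10
Cashflows (t years, CF_t, discount factor 1/(1+y/m)^(m*t), PV):
  t = 0.5000: CF_t = 1.250000, DF = 0.980873, PV = 1.226091
  t = 1.0000: CF_t = 1.250000, DF = 0.962112, PV = 1.202640
  t = 1.5000: CF_t = 1.250000, DF = 0.943709, PV = 1.179637
  t = 2.0000: CF_t = 1.250000, DF = 0.925659, PV = 1.157074
  t = 2.5000: CF_t = 1.250000, DF = 0.907954, PV = 1.134943
  t = 3.0000: CF_t = 1.250000, DF = 0.890588, PV = 1.113234
  t = 3.5000: CF_t = 1.250000, DF = 0.873553, PV = 1.091942
  t = 4.0000: CF_t = 1.250000, DF = 0.856845, PV = 1.071056
  t = 4.5000: CF_t = 1.250000, DF = 0.840456, PV = 1.050570
  t = 5.0000: CF_t = 101.250000, DF = 0.824380, PV = 83.468523
Price P = sum_t PV_t = 93.695709
Macaulay numerator sum_t t * PV_t:
  t * PV_t at t = 0.5000: 0.613046
  t * PV_t at t = 1.0000: 1.202640
  t * PV_t at t = 1.5000: 1.769455
  t * PV_t at t = 2.0000: 2.314148
  t * PV_t at t = 2.5000: 2.837356
  t * PV_t at t = 3.0000: 3.339703
  t * PV_t at t = 3.5000: 3.821796
  t * PV_t at t = 4.0000: 4.284224
  t * PV_t at t = 4.5000: 4.727564
  t * PV_t at t = 5.0000: 417.342617
Macaulay duration D = (sum_t t * PV_t) / P = 442.252549 / 93.695709 = 4.720094


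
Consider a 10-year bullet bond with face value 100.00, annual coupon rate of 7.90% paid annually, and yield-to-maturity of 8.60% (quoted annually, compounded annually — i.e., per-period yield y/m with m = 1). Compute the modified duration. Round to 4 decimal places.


Coupon per period c = face * coupon_rate / m = 7.900000
Periods per year m = 1; per-period yield y/m = 0.086000
Number of cashflows N = 10
Cashflows (t years, CF_t, discount factor 1/(1+y/m)^(m*t), PV):
  t = 1.0000: CF_t = 7.900000, DF = 0.920810, PV = 7.274401
  t = 2.0000: CF_t = 7.900000, DF = 0.847892, PV = 6.698344
  t = 3.0000: CF_t = 7.900000, DF = 0.780747, PV = 6.167904
  t = 4.0000: CF_t = 7.900000, DF = 0.718920, PV = 5.679470
  t = 5.0000: CF_t = 7.900000, DF = 0.661989, PV = 5.229714
  t = 6.0000: CF_t = 7.900000, DF = 0.609566, PV = 4.815575
  t = 7.0000: CF_t = 7.900000, DF = 0.561295, PV = 4.434231
  t = 8.0000: CF_t = 7.900000, DF = 0.516846, PV = 4.083086
  t = 9.0000: CF_t = 7.900000, DF = 0.475917, PV = 3.759747
  t = 10.0000: CF_t = 107.900000, DF = 0.438230, PV = 47.284978
Price P = sum_t PV_t = 95.427451
First compute Macaulay numerator sum_t t * PV_t:
  t * PV_t at t = 1.0000: 7.274401
  t * PV_t at t = 2.0000: 13.396688
  t * PV_t at t = 3.0000: 18.503712
  t * PV_t at t = 4.0000: 22.717879
  t * PV_t at t = 5.0000: 26.148572
  t * PV_t at t = 6.0000: 28.893449
  t * PV_t at t = 7.0000: 31.039617
  t * PV_t at t = 8.0000: 32.664685
  t * PV_t at t = 9.0000: 33.837726
  t * PV_t at t = 10.0000: 472.849781
Macaulay duration D = 687.326511 / 95.427451 = 7.202608
Modified duration = D / (1 + y/m) = 7.202608 / (1 + 0.086000) = 6.632236

Answer: Modified duration = 6.6322
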